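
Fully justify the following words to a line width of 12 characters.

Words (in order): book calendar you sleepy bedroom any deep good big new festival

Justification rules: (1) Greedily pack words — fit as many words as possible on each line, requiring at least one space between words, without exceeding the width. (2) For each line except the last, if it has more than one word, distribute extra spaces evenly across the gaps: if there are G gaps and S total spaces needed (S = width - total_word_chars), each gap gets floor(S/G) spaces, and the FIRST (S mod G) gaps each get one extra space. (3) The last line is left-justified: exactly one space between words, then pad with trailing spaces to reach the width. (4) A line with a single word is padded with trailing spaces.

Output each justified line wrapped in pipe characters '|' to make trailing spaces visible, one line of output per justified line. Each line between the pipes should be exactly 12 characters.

Answer: |book        |
|calendar you|
|sleepy      |
|bedroom  any|
|deep    good|
|big      new|
|festival    |

Derivation:
Line 1: ['book'] (min_width=4, slack=8)
Line 2: ['calendar', 'you'] (min_width=12, slack=0)
Line 3: ['sleepy'] (min_width=6, slack=6)
Line 4: ['bedroom', 'any'] (min_width=11, slack=1)
Line 5: ['deep', 'good'] (min_width=9, slack=3)
Line 6: ['big', 'new'] (min_width=7, slack=5)
Line 7: ['festival'] (min_width=8, slack=4)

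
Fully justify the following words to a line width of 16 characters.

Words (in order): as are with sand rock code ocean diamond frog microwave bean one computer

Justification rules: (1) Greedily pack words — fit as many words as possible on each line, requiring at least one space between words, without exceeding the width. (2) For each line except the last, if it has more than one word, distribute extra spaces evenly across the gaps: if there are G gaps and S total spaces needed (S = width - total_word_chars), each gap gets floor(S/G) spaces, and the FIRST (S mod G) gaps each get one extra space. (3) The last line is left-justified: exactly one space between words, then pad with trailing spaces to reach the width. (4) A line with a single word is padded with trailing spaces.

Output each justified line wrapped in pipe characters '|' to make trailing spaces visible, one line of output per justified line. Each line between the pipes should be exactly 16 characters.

Line 1: ['as', 'are', 'with', 'sand'] (min_width=16, slack=0)
Line 2: ['rock', 'code', 'ocean'] (min_width=15, slack=1)
Line 3: ['diamond', 'frog'] (min_width=12, slack=4)
Line 4: ['microwave', 'bean'] (min_width=14, slack=2)
Line 5: ['one', 'computer'] (min_width=12, slack=4)

Answer: |as are with sand|
|rock  code ocean|
|diamond     frog|
|microwave   bean|
|one computer    |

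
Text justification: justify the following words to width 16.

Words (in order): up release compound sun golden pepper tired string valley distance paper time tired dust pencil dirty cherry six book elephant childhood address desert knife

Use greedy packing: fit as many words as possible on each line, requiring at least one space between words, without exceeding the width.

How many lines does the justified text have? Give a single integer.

Line 1: ['up', 'release'] (min_width=10, slack=6)
Line 2: ['compound', 'sun'] (min_width=12, slack=4)
Line 3: ['golden', 'pepper'] (min_width=13, slack=3)
Line 4: ['tired', 'string'] (min_width=12, slack=4)
Line 5: ['valley', 'distance'] (min_width=15, slack=1)
Line 6: ['paper', 'time', 'tired'] (min_width=16, slack=0)
Line 7: ['dust', 'pencil'] (min_width=11, slack=5)
Line 8: ['dirty', 'cherry', 'six'] (min_width=16, slack=0)
Line 9: ['book', 'elephant'] (min_width=13, slack=3)
Line 10: ['childhood'] (min_width=9, slack=7)
Line 11: ['address', 'desert'] (min_width=14, slack=2)
Line 12: ['knife'] (min_width=5, slack=11)
Total lines: 12

Answer: 12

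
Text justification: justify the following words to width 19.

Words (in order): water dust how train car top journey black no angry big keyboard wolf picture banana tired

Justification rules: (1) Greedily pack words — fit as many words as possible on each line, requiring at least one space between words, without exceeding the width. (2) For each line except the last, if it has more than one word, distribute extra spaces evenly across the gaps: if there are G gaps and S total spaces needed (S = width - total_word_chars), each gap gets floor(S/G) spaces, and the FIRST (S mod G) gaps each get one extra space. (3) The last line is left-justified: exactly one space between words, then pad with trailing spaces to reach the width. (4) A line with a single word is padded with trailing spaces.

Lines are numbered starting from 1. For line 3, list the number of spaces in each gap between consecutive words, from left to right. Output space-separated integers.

Answer: 3 2

Derivation:
Line 1: ['water', 'dust', 'how'] (min_width=14, slack=5)
Line 2: ['train', 'car', 'top'] (min_width=13, slack=6)
Line 3: ['journey', 'black', 'no'] (min_width=16, slack=3)
Line 4: ['angry', 'big', 'keyboard'] (min_width=18, slack=1)
Line 5: ['wolf', 'picture', 'banana'] (min_width=19, slack=0)
Line 6: ['tired'] (min_width=5, slack=14)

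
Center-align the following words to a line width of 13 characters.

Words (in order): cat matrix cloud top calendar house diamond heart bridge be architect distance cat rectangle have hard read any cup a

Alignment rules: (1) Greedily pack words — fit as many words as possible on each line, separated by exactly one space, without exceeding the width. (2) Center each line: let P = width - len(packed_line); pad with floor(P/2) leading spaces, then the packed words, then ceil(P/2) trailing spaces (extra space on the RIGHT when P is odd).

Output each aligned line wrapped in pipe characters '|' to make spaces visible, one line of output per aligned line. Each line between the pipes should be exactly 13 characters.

Line 1: ['cat', 'matrix'] (min_width=10, slack=3)
Line 2: ['cloud', 'top'] (min_width=9, slack=4)
Line 3: ['calendar'] (min_width=8, slack=5)
Line 4: ['house', 'diamond'] (min_width=13, slack=0)
Line 5: ['heart', 'bridge'] (min_width=12, slack=1)
Line 6: ['be', 'architect'] (min_width=12, slack=1)
Line 7: ['distance', 'cat'] (min_width=12, slack=1)
Line 8: ['rectangle'] (min_width=9, slack=4)
Line 9: ['have', 'hard'] (min_width=9, slack=4)
Line 10: ['read', 'any', 'cup'] (min_width=12, slack=1)
Line 11: ['a'] (min_width=1, slack=12)

Answer: | cat matrix  |
|  cloud top  |
|  calendar   |
|house diamond|
|heart bridge |
|be architect |
|distance cat |
|  rectangle  |
|  have hard  |
|read any cup |
|      a      |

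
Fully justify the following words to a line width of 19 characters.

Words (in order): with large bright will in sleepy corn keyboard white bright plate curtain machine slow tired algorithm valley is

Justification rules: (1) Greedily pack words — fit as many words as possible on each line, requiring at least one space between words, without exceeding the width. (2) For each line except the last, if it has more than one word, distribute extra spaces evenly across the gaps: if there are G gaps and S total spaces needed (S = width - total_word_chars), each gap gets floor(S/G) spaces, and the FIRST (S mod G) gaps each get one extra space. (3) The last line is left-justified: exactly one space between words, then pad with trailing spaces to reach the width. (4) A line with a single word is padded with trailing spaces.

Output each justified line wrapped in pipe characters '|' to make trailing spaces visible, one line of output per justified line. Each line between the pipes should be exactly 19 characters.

Answer: |with  large  bright|
|will in sleepy corn|
|keyboard      white|
|bright        plate|
|curtain     machine|
|slow          tired|
|algorithm valley is|

Derivation:
Line 1: ['with', 'large', 'bright'] (min_width=17, slack=2)
Line 2: ['will', 'in', 'sleepy', 'corn'] (min_width=19, slack=0)
Line 3: ['keyboard', 'white'] (min_width=14, slack=5)
Line 4: ['bright', 'plate'] (min_width=12, slack=7)
Line 5: ['curtain', 'machine'] (min_width=15, slack=4)
Line 6: ['slow', 'tired'] (min_width=10, slack=9)
Line 7: ['algorithm', 'valley', 'is'] (min_width=19, slack=0)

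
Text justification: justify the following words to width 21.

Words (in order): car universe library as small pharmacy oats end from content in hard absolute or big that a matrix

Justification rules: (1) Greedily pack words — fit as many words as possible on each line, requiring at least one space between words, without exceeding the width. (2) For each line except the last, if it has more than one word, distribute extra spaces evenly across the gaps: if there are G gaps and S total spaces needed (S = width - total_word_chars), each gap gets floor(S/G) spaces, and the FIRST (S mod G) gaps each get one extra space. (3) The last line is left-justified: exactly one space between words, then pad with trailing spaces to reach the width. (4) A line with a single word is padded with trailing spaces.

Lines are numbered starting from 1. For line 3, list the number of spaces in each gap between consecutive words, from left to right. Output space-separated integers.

Answer: 1 1 1

Derivation:
Line 1: ['car', 'universe', 'library'] (min_width=20, slack=1)
Line 2: ['as', 'small', 'pharmacy'] (min_width=17, slack=4)
Line 3: ['oats', 'end', 'from', 'content'] (min_width=21, slack=0)
Line 4: ['in', 'hard', 'absolute', 'or'] (min_width=19, slack=2)
Line 5: ['big', 'that', 'a', 'matrix'] (min_width=17, slack=4)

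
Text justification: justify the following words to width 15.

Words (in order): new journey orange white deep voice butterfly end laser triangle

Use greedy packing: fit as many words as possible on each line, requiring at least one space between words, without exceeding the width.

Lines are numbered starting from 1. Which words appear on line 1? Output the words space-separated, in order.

Answer: new journey

Derivation:
Line 1: ['new', 'journey'] (min_width=11, slack=4)
Line 2: ['orange', 'white'] (min_width=12, slack=3)
Line 3: ['deep', 'voice'] (min_width=10, slack=5)
Line 4: ['butterfly', 'end'] (min_width=13, slack=2)
Line 5: ['laser', 'triangle'] (min_width=14, slack=1)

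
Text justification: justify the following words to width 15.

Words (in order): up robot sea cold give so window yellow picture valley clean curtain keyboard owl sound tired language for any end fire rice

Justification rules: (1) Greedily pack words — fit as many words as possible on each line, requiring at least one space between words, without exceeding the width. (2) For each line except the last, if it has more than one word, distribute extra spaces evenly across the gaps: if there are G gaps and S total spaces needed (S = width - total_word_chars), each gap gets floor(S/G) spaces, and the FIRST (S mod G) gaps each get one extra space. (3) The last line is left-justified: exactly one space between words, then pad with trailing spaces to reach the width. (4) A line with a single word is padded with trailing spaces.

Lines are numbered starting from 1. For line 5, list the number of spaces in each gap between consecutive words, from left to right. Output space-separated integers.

Line 1: ['up', 'robot', 'sea'] (min_width=12, slack=3)
Line 2: ['cold', 'give', 'so'] (min_width=12, slack=3)
Line 3: ['window', 'yellow'] (min_width=13, slack=2)
Line 4: ['picture', 'valley'] (min_width=14, slack=1)
Line 5: ['clean', 'curtain'] (min_width=13, slack=2)
Line 6: ['keyboard', 'owl'] (min_width=12, slack=3)
Line 7: ['sound', 'tired'] (min_width=11, slack=4)
Line 8: ['language', 'for'] (min_width=12, slack=3)
Line 9: ['any', 'end', 'fire'] (min_width=12, slack=3)
Line 10: ['rice'] (min_width=4, slack=11)

Answer: 3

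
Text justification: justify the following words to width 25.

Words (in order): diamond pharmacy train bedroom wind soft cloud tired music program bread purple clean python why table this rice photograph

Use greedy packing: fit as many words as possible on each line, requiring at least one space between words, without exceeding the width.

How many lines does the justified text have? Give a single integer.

Answer: 6

Derivation:
Line 1: ['diamond', 'pharmacy', 'train'] (min_width=22, slack=3)
Line 2: ['bedroom', 'wind', 'soft', 'cloud'] (min_width=23, slack=2)
Line 3: ['tired', 'music', 'program', 'bread'] (min_width=25, slack=0)
Line 4: ['purple', 'clean', 'python', 'why'] (min_width=23, slack=2)
Line 5: ['table', 'this', 'rice'] (min_width=15, slack=10)
Line 6: ['photograph'] (min_width=10, slack=15)
Total lines: 6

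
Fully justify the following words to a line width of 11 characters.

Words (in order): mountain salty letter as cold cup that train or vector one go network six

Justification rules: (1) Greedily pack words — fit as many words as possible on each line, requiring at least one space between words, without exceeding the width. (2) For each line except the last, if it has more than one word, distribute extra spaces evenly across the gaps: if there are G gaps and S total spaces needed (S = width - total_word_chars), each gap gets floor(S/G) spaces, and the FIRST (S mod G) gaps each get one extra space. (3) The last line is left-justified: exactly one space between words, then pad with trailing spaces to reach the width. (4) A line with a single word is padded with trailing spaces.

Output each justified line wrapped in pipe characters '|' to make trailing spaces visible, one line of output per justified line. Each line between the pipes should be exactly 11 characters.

Line 1: ['mountain'] (min_width=8, slack=3)
Line 2: ['salty'] (min_width=5, slack=6)
Line 3: ['letter', 'as'] (min_width=9, slack=2)
Line 4: ['cold', 'cup'] (min_width=8, slack=3)
Line 5: ['that', 'train'] (min_width=10, slack=1)
Line 6: ['or', 'vector'] (min_width=9, slack=2)
Line 7: ['one', 'go'] (min_width=6, slack=5)
Line 8: ['network', 'six'] (min_width=11, slack=0)

Answer: |mountain   |
|salty      |
|letter   as|
|cold    cup|
|that  train|
|or   vector|
|one      go|
|network six|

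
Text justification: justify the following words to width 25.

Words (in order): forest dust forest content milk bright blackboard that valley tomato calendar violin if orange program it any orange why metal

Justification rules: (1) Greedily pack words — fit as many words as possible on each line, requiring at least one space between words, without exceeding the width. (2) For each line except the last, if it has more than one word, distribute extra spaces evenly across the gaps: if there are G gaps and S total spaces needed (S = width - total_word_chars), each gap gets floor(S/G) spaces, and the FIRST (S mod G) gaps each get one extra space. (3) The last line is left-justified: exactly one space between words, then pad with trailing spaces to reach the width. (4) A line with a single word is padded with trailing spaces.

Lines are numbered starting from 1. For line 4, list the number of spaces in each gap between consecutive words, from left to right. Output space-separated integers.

Answer: 1 1 1

Derivation:
Line 1: ['forest', 'dust', 'forest'] (min_width=18, slack=7)
Line 2: ['content', 'milk', 'bright'] (min_width=19, slack=6)
Line 3: ['blackboard', 'that', 'valley'] (min_width=22, slack=3)
Line 4: ['tomato', 'calendar', 'violin', 'if'] (min_width=25, slack=0)
Line 5: ['orange', 'program', 'it', 'any'] (min_width=21, slack=4)
Line 6: ['orange', 'why', 'metal'] (min_width=16, slack=9)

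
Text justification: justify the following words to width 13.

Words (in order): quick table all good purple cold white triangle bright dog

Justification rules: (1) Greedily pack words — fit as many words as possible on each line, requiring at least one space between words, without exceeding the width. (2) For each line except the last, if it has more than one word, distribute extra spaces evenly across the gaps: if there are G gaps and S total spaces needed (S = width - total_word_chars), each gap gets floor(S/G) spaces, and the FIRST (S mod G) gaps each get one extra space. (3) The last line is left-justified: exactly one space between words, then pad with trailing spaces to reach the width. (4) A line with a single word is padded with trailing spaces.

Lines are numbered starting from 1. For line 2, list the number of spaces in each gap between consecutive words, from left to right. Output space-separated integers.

Answer: 6

Derivation:
Line 1: ['quick', 'table'] (min_width=11, slack=2)
Line 2: ['all', 'good'] (min_width=8, slack=5)
Line 3: ['purple', 'cold'] (min_width=11, slack=2)
Line 4: ['white'] (min_width=5, slack=8)
Line 5: ['triangle'] (min_width=8, slack=5)
Line 6: ['bright', 'dog'] (min_width=10, slack=3)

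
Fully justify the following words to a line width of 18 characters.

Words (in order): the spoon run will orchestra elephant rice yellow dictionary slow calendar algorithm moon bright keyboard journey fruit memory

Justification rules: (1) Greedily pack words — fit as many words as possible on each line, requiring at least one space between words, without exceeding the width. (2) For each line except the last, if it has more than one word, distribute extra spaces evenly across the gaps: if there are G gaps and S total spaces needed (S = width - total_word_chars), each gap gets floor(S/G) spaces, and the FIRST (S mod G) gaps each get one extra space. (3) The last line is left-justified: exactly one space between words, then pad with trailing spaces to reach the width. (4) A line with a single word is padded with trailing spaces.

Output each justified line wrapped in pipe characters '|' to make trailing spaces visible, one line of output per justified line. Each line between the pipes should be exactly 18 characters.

Answer: |the spoon run will|
|orchestra elephant|
|rice        yellow|
|dictionary    slow|
|calendar algorithm|
|moon        bright|
|keyboard   journey|
|fruit memory      |

Derivation:
Line 1: ['the', 'spoon', 'run', 'will'] (min_width=18, slack=0)
Line 2: ['orchestra', 'elephant'] (min_width=18, slack=0)
Line 3: ['rice', 'yellow'] (min_width=11, slack=7)
Line 4: ['dictionary', 'slow'] (min_width=15, slack=3)
Line 5: ['calendar', 'algorithm'] (min_width=18, slack=0)
Line 6: ['moon', 'bright'] (min_width=11, slack=7)
Line 7: ['keyboard', 'journey'] (min_width=16, slack=2)
Line 8: ['fruit', 'memory'] (min_width=12, slack=6)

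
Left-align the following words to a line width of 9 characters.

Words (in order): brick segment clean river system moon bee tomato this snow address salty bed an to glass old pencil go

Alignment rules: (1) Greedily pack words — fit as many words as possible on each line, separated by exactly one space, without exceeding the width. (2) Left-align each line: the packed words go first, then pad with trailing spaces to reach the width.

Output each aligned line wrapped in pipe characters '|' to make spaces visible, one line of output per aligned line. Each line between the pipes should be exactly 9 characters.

Line 1: ['brick'] (min_width=5, slack=4)
Line 2: ['segment'] (min_width=7, slack=2)
Line 3: ['clean'] (min_width=5, slack=4)
Line 4: ['river'] (min_width=5, slack=4)
Line 5: ['system'] (min_width=6, slack=3)
Line 6: ['moon', 'bee'] (min_width=8, slack=1)
Line 7: ['tomato'] (min_width=6, slack=3)
Line 8: ['this', 'snow'] (min_width=9, slack=0)
Line 9: ['address'] (min_width=7, slack=2)
Line 10: ['salty', 'bed'] (min_width=9, slack=0)
Line 11: ['an', 'to'] (min_width=5, slack=4)
Line 12: ['glass', 'old'] (min_width=9, slack=0)
Line 13: ['pencil', 'go'] (min_width=9, slack=0)

Answer: |brick    |
|segment  |
|clean    |
|river    |
|system   |
|moon bee |
|tomato   |
|this snow|
|address  |
|salty bed|
|an to    |
|glass old|
|pencil go|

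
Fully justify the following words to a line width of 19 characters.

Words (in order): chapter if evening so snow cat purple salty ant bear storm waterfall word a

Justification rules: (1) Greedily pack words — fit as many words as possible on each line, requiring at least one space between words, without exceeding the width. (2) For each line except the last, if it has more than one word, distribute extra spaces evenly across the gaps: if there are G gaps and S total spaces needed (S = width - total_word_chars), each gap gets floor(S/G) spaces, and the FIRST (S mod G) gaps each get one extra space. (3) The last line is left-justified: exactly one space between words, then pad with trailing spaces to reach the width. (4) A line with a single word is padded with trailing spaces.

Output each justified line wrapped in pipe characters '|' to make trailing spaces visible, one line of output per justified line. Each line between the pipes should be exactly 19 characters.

Line 1: ['chapter', 'if', 'evening'] (min_width=18, slack=1)
Line 2: ['so', 'snow', 'cat', 'purple'] (min_width=18, slack=1)
Line 3: ['salty', 'ant', 'bear'] (min_width=14, slack=5)
Line 4: ['storm', 'waterfall'] (min_width=15, slack=4)
Line 5: ['word', 'a'] (min_width=6, slack=13)

Answer: |chapter  if evening|
|so  snow cat purple|
|salty    ant   bear|
|storm     waterfall|
|word a             |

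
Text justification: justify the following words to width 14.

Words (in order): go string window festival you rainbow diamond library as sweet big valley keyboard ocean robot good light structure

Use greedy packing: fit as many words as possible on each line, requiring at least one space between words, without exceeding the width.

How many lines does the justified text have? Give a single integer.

Line 1: ['go', 'string'] (min_width=9, slack=5)
Line 2: ['window'] (min_width=6, slack=8)
Line 3: ['festival', 'you'] (min_width=12, slack=2)
Line 4: ['rainbow'] (min_width=7, slack=7)
Line 5: ['diamond'] (min_width=7, slack=7)
Line 6: ['library', 'as'] (min_width=10, slack=4)
Line 7: ['sweet', 'big'] (min_width=9, slack=5)
Line 8: ['valley'] (min_width=6, slack=8)
Line 9: ['keyboard', 'ocean'] (min_width=14, slack=0)
Line 10: ['robot', 'good'] (min_width=10, slack=4)
Line 11: ['light'] (min_width=5, slack=9)
Line 12: ['structure'] (min_width=9, slack=5)
Total lines: 12

Answer: 12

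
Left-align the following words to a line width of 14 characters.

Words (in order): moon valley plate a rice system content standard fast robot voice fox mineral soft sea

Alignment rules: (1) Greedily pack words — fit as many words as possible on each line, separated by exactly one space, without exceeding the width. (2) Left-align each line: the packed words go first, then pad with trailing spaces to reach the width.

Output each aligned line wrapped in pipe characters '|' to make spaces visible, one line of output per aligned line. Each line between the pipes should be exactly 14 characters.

Answer: |moon valley   |
|plate a rice  |
|system content|
|standard fast |
|robot voice   |
|fox mineral   |
|soft sea      |

Derivation:
Line 1: ['moon', 'valley'] (min_width=11, slack=3)
Line 2: ['plate', 'a', 'rice'] (min_width=12, slack=2)
Line 3: ['system', 'content'] (min_width=14, slack=0)
Line 4: ['standard', 'fast'] (min_width=13, slack=1)
Line 5: ['robot', 'voice'] (min_width=11, slack=3)
Line 6: ['fox', 'mineral'] (min_width=11, slack=3)
Line 7: ['soft', 'sea'] (min_width=8, slack=6)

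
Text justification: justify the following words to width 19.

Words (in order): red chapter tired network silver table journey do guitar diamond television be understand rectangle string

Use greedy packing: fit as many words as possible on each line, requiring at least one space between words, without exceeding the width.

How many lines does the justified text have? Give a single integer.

Answer: 7

Derivation:
Line 1: ['red', 'chapter', 'tired'] (min_width=17, slack=2)
Line 2: ['network', 'silver'] (min_width=14, slack=5)
Line 3: ['table', 'journey', 'do'] (min_width=16, slack=3)
Line 4: ['guitar', 'diamond'] (min_width=14, slack=5)
Line 5: ['television', 'be'] (min_width=13, slack=6)
Line 6: ['understand'] (min_width=10, slack=9)
Line 7: ['rectangle', 'string'] (min_width=16, slack=3)
Total lines: 7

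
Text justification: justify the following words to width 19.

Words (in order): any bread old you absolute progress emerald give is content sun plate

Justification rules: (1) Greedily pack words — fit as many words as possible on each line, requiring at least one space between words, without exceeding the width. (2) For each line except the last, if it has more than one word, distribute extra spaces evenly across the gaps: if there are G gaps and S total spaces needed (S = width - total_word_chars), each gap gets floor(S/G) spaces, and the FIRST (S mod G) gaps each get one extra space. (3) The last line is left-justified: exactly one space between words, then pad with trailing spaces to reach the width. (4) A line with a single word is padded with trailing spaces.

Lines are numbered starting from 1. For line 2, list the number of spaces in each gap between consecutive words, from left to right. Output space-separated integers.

Answer: 3

Derivation:
Line 1: ['any', 'bread', 'old', 'you'] (min_width=17, slack=2)
Line 2: ['absolute', 'progress'] (min_width=17, slack=2)
Line 3: ['emerald', 'give', 'is'] (min_width=15, slack=4)
Line 4: ['content', 'sun', 'plate'] (min_width=17, slack=2)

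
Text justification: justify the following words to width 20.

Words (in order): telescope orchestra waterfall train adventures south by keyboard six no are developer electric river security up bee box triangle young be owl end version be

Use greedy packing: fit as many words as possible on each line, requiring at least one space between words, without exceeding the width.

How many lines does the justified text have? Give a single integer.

Line 1: ['telescope', 'orchestra'] (min_width=19, slack=1)
Line 2: ['waterfall', 'train'] (min_width=15, slack=5)
Line 3: ['adventures', 'south', 'by'] (min_width=19, slack=1)
Line 4: ['keyboard', 'six', 'no', 'are'] (min_width=19, slack=1)
Line 5: ['developer', 'electric'] (min_width=18, slack=2)
Line 6: ['river', 'security', 'up'] (min_width=17, slack=3)
Line 7: ['bee', 'box', 'triangle'] (min_width=16, slack=4)
Line 8: ['young', 'be', 'owl', 'end'] (min_width=16, slack=4)
Line 9: ['version', 'be'] (min_width=10, slack=10)
Total lines: 9

Answer: 9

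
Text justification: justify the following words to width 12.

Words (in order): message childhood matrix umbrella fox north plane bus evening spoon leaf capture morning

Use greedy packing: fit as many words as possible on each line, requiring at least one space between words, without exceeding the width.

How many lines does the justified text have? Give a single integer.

Line 1: ['message'] (min_width=7, slack=5)
Line 2: ['childhood'] (min_width=9, slack=3)
Line 3: ['matrix'] (min_width=6, slack=6)
Line 4: ['umbrella', 'fox'] (min_width=12, slack=0)
Line 5: ['north', 'plane'] (min_width=11, slack=1)
Line 6: ['bus', 'evening'] (min_width=11, slack=1)
Line 7: ['spoon', 'leaf'] (min_width=10, slack=2)
Line 8: ['capture'] (min_width=7, slack=5)
Line 9: ['morning'] (min_width=7, slack=5)
Total lines: 9

Answer: 9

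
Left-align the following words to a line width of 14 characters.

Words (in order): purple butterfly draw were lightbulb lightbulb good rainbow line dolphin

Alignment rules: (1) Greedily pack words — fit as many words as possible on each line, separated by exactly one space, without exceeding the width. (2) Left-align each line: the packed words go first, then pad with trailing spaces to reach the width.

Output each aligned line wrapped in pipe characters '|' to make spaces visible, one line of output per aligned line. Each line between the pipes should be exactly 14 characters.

Line 1: ['purple'] (min_width=6, slack=8)
Line 2: ['butterfly', 'draw'] (min_width=14, slack=0)
Line 3: ['were', 'lightbulb'] (min_width=14, slack=0)
Line 4: ['lightbulb', 'good'] (min_width=14, slack=0)
Line 5: ['rainbow', 'line'] (min_width=12, slack=2)
Line 6: ['dolphin'] (min_width=7, slack=7)

Answer: |purple        |
|butterfly draw|
|were lightbulb|
|lightbulb good|
|rainbow line  |
|dolphin       |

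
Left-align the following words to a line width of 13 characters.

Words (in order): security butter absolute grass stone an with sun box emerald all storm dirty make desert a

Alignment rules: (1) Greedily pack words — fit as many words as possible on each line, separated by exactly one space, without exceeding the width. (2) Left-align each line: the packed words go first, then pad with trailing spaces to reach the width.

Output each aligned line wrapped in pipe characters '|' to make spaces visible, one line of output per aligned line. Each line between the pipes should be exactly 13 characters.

Answer: |security     |
|butter       |
|absolute     |
|grass stone  |
|an with sun  |
|box emerald  |
|all storm    |
|dirty make   |
|desert a     |

Derivation:
Line 1: ['security'] (min_width=8, slack=5)
Line 2: ['butter'] (min_width=6, slack=7)
Line 3: ['absolute'] (min_width=8, slack=5)
Line 4: ['grass', 'stone'] (min_width=11, slack=2)
Line 5: ['an', 'with', 'sun'] (min_width=11, slack=2)
Line 6: ['box', 'emerald'] (min_width=11, slack=2)
Line 7: ['all', 'storm'] (min_width=9, slack=4)
Line 8: ['dirty', 'make'] (min_width=10, slack=3)
Line 9: ['desert', 'a'] (min_width=8, slack=5)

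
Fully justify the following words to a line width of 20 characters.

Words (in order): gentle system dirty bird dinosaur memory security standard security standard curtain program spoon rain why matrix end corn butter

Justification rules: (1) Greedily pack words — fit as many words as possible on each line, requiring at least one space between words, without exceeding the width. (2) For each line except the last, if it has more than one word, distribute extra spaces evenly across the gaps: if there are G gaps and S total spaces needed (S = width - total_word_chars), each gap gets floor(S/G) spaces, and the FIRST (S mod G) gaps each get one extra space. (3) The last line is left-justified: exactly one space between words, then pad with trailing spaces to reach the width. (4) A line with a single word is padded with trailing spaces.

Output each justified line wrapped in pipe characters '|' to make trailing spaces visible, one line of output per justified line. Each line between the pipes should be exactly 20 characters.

Answer: |gentle  system dirty|
|bird dinosaur memory|
|security    standard|
|security    standard|
|curtain      program|
|spoon    rain    why|
|matrix    end   corn|
|butter              |

Derivation:
Line 1: ['gentle', 'system', 'dirty'] (min_width=19, slack=1)
Line 2: ['bird', 'dinosaur', 'memory'] (min_width=20, slack=0)
Line 3: ['security', 'standard'] (min_width=17, slack=3)
Line 4: ['security', 'standard'] (min_width=17, slack=3)
Line 5: ['curtain', 'program'] (min_width=15, slack=5)
Line 6: ['spoon', 'rain', 'why'] (min_width=14, slack=6)
Line 7: ['matrix', 'end', 'corn'] (min_width=15, slack=5)
Line 8: ['butter'] (min_width=6, slack=14)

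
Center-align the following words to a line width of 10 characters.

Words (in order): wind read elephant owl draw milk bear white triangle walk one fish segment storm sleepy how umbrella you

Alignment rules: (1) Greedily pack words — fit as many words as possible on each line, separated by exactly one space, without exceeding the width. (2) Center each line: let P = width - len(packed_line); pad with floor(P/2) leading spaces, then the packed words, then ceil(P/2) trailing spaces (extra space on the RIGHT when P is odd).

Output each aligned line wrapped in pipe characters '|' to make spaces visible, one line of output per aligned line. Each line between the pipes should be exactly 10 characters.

Line 1: ['wind', 'read'] (min_width=9, slack=1)
Line 2: ['elephant'] (min_width=8, slack=2)
Line 3: ['owl', 'draw'] (min_width=8, slack=2)
Line 4: ['milk', 'bear'] (min_width=9, slack=1)
Line 5: ['white'] (min_width=5, slack=5)
Line 6: ['triangle'] (min_width=8, slack=2)
Line 7: ['walk', 'one'] (min_width=8, slack=2)
Line 8: ['fish'] (min_width=4, slack=6)
Line 9: ['segment'] (min_width=7, slack=3)
Line 10: ['storm'] (min_width=5, slack=5)
Line 11: ['sleepy', 'how'] (min_width=10, slack=0)
Line 12: ['umbrella'] (min_width=8, slack=2)
Line 13: ['you'] (min_width=3, slack=7)

Answer: |wind read |
| elephant |
| owl draw |
|milk bear |
|  white   |
| triangle |
| walk one |
|   fish   |
| segment  |
|  storm   |
|sleepy how|
| umbrella |
|   you    |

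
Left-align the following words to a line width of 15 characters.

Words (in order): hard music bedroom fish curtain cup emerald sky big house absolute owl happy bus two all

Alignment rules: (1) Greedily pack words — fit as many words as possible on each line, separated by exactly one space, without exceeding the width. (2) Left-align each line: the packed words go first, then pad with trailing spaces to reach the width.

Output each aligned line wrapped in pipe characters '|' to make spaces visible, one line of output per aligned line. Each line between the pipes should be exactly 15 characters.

Line 1: ['hard', 'music'] (min_width=10, slack=5)
Line 2: ['bedroom', 'fish'] (min_width=12, slack=3)
Line 3: ['curtain', 'cup'] (min_width=11, slack=4)
Line 4: ['emerald', 'sky', 'big'] (min_width=15, slack=0)
Line 5: ['house', 'absolute'] (min_width=14, slack=1)
Line 6: ['owl', 'happy', 'bus'] (min_width=13, slack=2)
Line 7: ['two', 'all'] (min_width=7, slack=8)

Answer: |hard music     |
|bedroom fish   |
|curtain cup    |
|emerald sky big|
|house absolute |
|owl happy bus  |
|two all        |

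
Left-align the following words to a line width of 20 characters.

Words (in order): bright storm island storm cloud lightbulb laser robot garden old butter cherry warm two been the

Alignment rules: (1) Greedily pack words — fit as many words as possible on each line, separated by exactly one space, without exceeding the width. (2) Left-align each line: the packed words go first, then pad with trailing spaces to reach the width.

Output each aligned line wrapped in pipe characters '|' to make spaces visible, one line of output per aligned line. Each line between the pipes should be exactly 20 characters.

Answer: |bright storm island |
|storm cloud         |
|lightbulb laser     |
|robot garden old    |
|butter cherry warm  |
|two been the        |

Derivation:
Line 1: ['bright', 'storm', 'island'] (min_width=19, slack=1)
Line 2: ['storm', 'cloud'] (min_width=11, slack=9)
Line 3: ['lightbulb', 'laser'] (min_width=15, slack=5)
Line 4: ['robot', 'garden', 'old'] (min_width=16, slack=4)
Line 5: ['butter', 'cherry', 'warm'] (min_width=18, slack=2)
Line 6: ['two', 'been', 'the'] (min_width=12, slack=8)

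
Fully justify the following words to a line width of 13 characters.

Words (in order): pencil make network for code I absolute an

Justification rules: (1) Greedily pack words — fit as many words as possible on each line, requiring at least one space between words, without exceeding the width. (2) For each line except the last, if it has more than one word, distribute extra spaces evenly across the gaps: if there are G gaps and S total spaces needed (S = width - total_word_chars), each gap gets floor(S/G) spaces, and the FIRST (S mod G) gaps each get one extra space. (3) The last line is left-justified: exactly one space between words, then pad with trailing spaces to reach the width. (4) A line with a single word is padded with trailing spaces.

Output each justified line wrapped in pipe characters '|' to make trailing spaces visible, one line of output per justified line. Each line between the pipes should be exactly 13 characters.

Answer: |pencil   make|
|network   for|
|code        I|
|absolute an  |

Derivation:
Line 1: ['pencil', 'make'] (min_width=11, slack=2)
Line 2: ['network', 'for'] (min_width=11, slack=2)
Line 3: ['code', 'I'] (min_width=6, slack=7)
Line 4: ['absolute', 'an'] (min_width=11, slack=2)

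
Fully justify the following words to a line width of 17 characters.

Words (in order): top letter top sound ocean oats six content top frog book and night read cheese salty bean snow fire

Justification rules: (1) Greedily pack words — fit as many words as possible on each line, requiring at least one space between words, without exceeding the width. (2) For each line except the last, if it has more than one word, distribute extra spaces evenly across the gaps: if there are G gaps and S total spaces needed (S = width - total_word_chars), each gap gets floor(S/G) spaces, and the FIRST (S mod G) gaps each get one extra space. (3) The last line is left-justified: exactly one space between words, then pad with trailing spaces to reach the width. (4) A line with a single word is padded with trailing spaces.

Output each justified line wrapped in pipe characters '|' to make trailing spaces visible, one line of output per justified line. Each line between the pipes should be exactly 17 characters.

Answer: |top   letter  top|
|sound  ocean oats|
|six  content  top|
|frog   book   and|
|night read cheese|
|salty  bean  snow|
|fire             |

Derivation:
Line 1: ['top', 'letter', 'top'] (min_width=14, slack=3)
Line 2: ['sound', 'ocean', 'oats'] (min_width=16, slack=1)
Line 3: ['six', 'content', 'top'] (min_width=15, slack=2)
Line 4: ['frog', 'book', 'and'] (min_width=13, slack=4)
Line 5: ['night', 'read', 'cheese'] (min_width=17, slack=0)
Line 6: ['salty', 'bean', 'snow'] (min_width=15, slack=2)
Line 7: ['fire'] (min_width=4, slack=13)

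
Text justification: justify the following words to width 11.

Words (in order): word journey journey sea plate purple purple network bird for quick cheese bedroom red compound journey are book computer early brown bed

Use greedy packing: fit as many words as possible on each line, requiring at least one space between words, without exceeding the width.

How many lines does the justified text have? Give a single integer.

Answer: 17

Derivation:
Line 1: ['word'] (min_width=4, slack=7)
Line 2: ['journey'] (min_width=7, slack=4)
Line 3: ['journey', 'sea'] (min_width=11, slack=0)
Line 4: ['plate'] (min_width=5, slack=6)
Line 5: ['purple'] (min_width=6, slack=5)
Line 6: ['purple'] (min_width=6, slack=5)
Line 7: ['network'] (min_width=7, slack=4)
Line 8: ['bird', 'for'] (min_width=8, slack=3)
Line 9: ['quick'] (min_width=5, slack=6)
Line 10: ['cheese'] (min_width=6, slack=5)
Line 11: ['bedroom', 'red'] (min_width=11, slack=0)
Line 12: ['compound'] (min_width=8, slack=3)
Line 13: ['journey', 'are'] (min_width=11, slack=0)
Line 14: ['book'] (min_width=4, slack=7)
Line 15: ['computer'] (min_width=8, slack=3)
Line 16: ['early', 'brown'] (min_width=11, slack=0)
Line 17: ['bed'] (min_width=3, slack=8)
Total lines: 17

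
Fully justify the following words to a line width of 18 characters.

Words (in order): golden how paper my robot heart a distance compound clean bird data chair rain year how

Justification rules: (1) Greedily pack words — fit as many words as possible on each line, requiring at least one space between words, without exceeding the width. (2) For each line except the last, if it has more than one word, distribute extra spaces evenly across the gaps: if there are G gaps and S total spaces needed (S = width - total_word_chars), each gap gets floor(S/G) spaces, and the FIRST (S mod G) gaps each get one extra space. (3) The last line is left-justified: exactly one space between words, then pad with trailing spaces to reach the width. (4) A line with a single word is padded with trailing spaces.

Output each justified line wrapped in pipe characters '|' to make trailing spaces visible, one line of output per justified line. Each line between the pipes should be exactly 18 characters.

Line 1: ['golden', 'how', 'paper'] (min_width=16, slack=2)
Line 2: ['my', 'robot', 'heart', 'a'] (min_width=16, slack=2)
Line 3: ['distance', 'compound'] (min_width=17, slack=1)
Line 4: ['clean', 'bird', 'data'] (min_width=15, slack=3)
Line 5: ['chair', 'rain', 'year'] (min_width=15, slack=3)
Line 6: ['how'] (min_width=3, slack=15)

Answer: |golden  how  paper|
|my  robot  heart a|
|distance  compound|
|clean   bird  data|
|chair   rain  year|
|how               |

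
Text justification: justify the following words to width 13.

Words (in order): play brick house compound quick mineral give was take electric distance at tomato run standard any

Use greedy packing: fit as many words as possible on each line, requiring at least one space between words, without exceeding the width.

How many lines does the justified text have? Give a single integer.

Answer: 9

Derivation:
Line 1: ['play', 'brick'] (min_width=10, slack=3)
Line 2: ['house'] (min_width=5, slack=8)
Line 3: ['compound'] (min_width=8, slack=5)
Line 4: ['quick', 'mineral'] (min_width=13, slack=0)
Line 5: ['give', 'was', 'take'] (min_width=13, slack=0)
Line 6: ['electric'] (min_width=8, slack=5)
Line 7: ['distance', 'at'] (min_width=11, slack=2)
Line 8: ['tomato', 'run'] (min_width=10, slack=3)
Line 9: ['standard', 'any'] (min_width=12, slack=1)
Total lines: 9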